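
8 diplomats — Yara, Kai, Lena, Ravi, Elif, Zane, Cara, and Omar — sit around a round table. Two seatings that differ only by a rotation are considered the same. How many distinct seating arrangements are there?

5040

Around a circle, 8 distinct people have 8!/8 = (7)! = 5040 rotationally distinct seatings.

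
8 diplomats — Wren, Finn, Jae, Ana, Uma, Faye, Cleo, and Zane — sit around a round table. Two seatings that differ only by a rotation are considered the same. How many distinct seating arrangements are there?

5040

Seat Wren anywhere (absorbing the rotational symmetry), then permute the other 7: (7)! = 5040.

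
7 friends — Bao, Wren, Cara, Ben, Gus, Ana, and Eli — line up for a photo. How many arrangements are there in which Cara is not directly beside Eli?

3600

There are 7! = 5040 arrangements in all. If Cara and Eli are adjacent, merging them into one block gives 2·(6)! = 1440 arrangements.
Complementary counting: 5040 − 1440 = 3600.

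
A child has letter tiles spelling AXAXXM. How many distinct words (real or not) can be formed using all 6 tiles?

60

AXAXXM has 6 letters with A appearing twice and X appearing 3 times.
So there are 6! / (3!·2!) = 60 distinguishable arrangements.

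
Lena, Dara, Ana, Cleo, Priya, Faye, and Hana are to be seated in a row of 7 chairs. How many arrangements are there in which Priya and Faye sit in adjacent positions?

Glue Priya and Faye into one block (2 internal orders), leaving 6 units to arrange in a row.
That gives 2 × 6! = 2 × 720 = 1440.

1440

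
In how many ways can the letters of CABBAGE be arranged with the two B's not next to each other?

Total arrangements of CABBAGE: 7!/(2!·2!) = 1260.
If the two B's are adjacent, glue them into one block, leaving 6 items to arrange: (6)!/(2!) = 360 ways.
Subtracting, 1260 − 360 = 900 arrangements keep the B's apart.

900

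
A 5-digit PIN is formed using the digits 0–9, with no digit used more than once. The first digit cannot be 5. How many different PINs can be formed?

The first digit has 10−1 = 9 choices (anything except 5).
The remaining 4 digits are filled from the other 9 symbols without repetition: 9 × 8 × 7 × 6 = 3024.
Total: 9 × 3024 = 27216.

27216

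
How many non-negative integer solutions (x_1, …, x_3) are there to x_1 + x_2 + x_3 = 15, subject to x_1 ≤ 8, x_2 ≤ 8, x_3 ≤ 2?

By stars and bars, unrestricted non-negative solutions to x_1+…+x_3 = 15 number C(15+2,2) = 136.
Subtract solutions that violate a single cap (substitute x_i' = x_i − (cap_i+1)): x_1 ≥ 9 gives C(8,2) = 28; x_2 ≥ 9 gives C(8,2) = 28; x_3 ≥ 3 gives C(14,2) = 91. Together 147.
Add back pairs where two caps are both exceeded: 0 + 10 + 10 = 20.
By inclusion–exclusion the count is 136 − 147 + 20 = 9.

9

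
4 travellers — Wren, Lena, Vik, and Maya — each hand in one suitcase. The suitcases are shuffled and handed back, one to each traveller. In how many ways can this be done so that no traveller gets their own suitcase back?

Let Aᵢ be the assignments in which traveller i gets their own suitcase. We want the size of the complement of A₁∪…∪A_4.
By inclusion–exclusion this is Σ_{j=0}^{4} (−1)^j C(4,j)·(4−j)!.
Computing: 24 − 24 + 12 − 4 + 1 = 9.

9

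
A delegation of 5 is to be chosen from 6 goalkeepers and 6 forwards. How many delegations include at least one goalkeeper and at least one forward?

780

Total 5-person selections from all 12: C(12,5) = 792.
Subtract selections that omit an entire group: no goalkeepers → C(6,5) = 6; no forwards → C(6,5) = 6.
Both groups omitted at once is impossible, so 792 − 12 = 780.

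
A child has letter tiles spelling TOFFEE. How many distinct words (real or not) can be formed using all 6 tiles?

180

Letter multiplicities in TOFFEE: E×2, F×2, O×1, T×1.
So there are 6! / (2!·2!) = 180 distinguishable arrangements.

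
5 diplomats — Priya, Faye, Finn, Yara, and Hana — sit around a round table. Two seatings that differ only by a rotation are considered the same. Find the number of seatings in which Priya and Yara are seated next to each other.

Glue Priya and Yara into a block (2 internal orders). Seating 4 units around a circle gives (3)! arrangements.
So 2 × (3)! = 2 × 6 = 12.

12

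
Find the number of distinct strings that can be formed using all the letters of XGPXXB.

XGPXXB has 6 letters with X appearing 3 times.
The number of distinct arrangements is 6!/(3!) = 720/6 = 120.

120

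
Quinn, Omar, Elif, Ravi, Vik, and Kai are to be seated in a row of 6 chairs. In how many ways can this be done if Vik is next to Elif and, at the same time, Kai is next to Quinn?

Treat {Vik,Elif} as one block (2 orders) and {Kai,Quinn} as another (2 orders).
That leaves 4 units to arrange: 2 × 2 × 4! = 4 × 24 = 96.

96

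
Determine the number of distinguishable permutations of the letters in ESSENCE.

The 7 letters of ESSENCE have repeats: E appearing 3 times and S appearing twice.
Dividing 7! = 5040 by 3!·2! = 12 for the repeated letters gives 420.

420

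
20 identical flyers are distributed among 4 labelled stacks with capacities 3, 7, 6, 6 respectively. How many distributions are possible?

Without the upper bounds there are C(23,3) = 1771 ways to split 20 among 4 stacks.
Subtract solutions that violate a single cap (substitute x_i' = x_i − (cap_i+1)): x_1 ≥ 4 gives C(19,3) = 969; x_2 ≥ 8 gives C(15,3) = 455; x_3 ≥ 7 gives C(16,3) = 560; x_4 ≥ 7 gives C(16,3) = 560. Together 2544.
Add back pairs where two caps are both exceeded: 165 + 220 + 220 + 56 + 56 + 84 = 801.
Subtract triples: 4 + 4 + 10 + 0 = 18.
By inclusion–exclusion the count is 1771 − 2544 + 801 − 18 = 10.

10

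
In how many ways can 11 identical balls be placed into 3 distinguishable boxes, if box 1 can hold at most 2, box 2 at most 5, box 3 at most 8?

12

Ignoring the caps, the number of non-negative solutions to x_1+…+x_3 = 11 is C(13,2) = 78.
Subtract solutions that violate a single cap (substitute x_i' = x_i − (cap_i+1)): x_1 ≥ 3 gives C(10,2) = 45; x_2 ≥ 6 gives C(7,2) = 21; x_3 ≥ 9 gives C(4,2) = 6. Together 72.
Add back pairs where two caps are both exceeded: 6 + 0 + 0 = 6.
By inclusion–exclusion the count is 78 − 72 + 6 = 12.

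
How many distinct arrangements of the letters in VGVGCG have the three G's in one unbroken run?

12

Treat the 3 copies of G as a single block. The multiset to arrange is then {GGG, C, V, V}, 4 items in all.
That gives (4)!/(2!) = 12 arrangements.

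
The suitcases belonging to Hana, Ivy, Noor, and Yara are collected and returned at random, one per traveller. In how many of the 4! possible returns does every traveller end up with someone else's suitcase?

Count assignments avoiding every fixed point. For any j of the 4 travellers fixed to their own suitcase, the other 4−j can be arranged in (4−j)! ways.
By inclusion–exclusion this is Σ_{j=0}^{4} (−1)^j C(4,j)·(4−j)!.
Computing: 24 − 24 + 12 − 4 + 1 = 9.

9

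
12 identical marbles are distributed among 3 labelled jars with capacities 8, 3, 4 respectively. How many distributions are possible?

By stars and bars, unrestricted non-negative solutions to x_1+…+x_3 = 12 number C(12+2,2) = 91.
Subtract solutions that violate a single cap (substitute x_i' = x_i − (cap_i+1)): x_1 ≥ 9 gives C(5,2) = 10; x_2 ≥ 4 gives C(10,2) = 45; x_3 ≥ 5 gives C(9,2) = 36. Together 91.
Add back pairs where two caps are both exceeded: 0 + 0 + 10 = 10.
By inclusion–exclusion the count is 91 − 91 + 10 = 10.

10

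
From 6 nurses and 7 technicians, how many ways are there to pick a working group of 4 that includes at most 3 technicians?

Split by how many technicians are chosen (0 through 3).
Sum: C(7,0)·C(6,4) + C(7,1)·C(6,3) + C(7,2)·C(6,2) + C(7,3)·C(6,1) = 15 + 140 + 315 + 210 = 680.

680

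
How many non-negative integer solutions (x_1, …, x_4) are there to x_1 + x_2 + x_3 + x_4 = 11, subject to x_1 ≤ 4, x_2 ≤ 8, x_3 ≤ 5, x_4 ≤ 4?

136

Without the upper bounds there are C(14,3) = 364 ways to split 11 among 4 variables.
Subtract solutions that violate a single cap (substitute x_i' = x_i − (cap_i+1)): x_1 ≥ 5 gives C(9,3) = 84; x_2 ≥ 9 gives C(5,3) = 10; x_3 ≥ 6 gives C(8,3) = 56; x_4 ≥ 5 gives C(9,3) = 84. Together 234.
Add back pairs where two caps are both exceeded: 0 + 1 + 4 + 0 + 0 + 1 = 6.
By inclusion–exclusion the count is 364 − 234 + 6 = 136.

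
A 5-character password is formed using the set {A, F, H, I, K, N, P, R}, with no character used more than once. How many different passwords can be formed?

6720

Choose and order 5 of the 8 symbols: the first character has 8 options, the next 7, and so on down to 4.
8 × 7 × 6 × 5 × 4 = 6720.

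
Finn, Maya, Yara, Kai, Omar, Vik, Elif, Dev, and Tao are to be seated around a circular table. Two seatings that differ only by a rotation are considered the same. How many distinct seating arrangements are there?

Around a circle, 9 distinct people have 9!/9 = (8)! = 40320 rotationally distinct seatings.

40320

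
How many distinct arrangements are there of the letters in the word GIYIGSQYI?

15120

Letter multiplicities in GIYIGSQYI: G×2, I×3, Q×1, S×1, Y×2.
The number of distinct arrangements is 9!/(3!·2!·2!) = 362880/24 = 15120.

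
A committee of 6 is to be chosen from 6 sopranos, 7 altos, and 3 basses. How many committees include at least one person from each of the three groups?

With no constraint there are C(16,6) = 8008 possible selections.
Selections missing a whole group: no sopranos → C(10,6) = 210; no altos → C(9,6) = 84; no basses → C(13,6) = 1716.
Add back selections omitting two groups (i.e. drawn from a single group): C(6,6) + C(7,6) + C(3,6) = 8.
By inclusion–exclusion: 8008 − 2010 + 8 = 6006.

6006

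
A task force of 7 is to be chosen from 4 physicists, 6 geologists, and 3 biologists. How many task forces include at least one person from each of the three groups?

1559

With no constraint there are C(13,7) = 1716 possible selections.
Subtract selections that omit an entire group: no physicists → C(9,7) = 36; no geologists → C(7,7) = 1; no biologists → C(10,7) = 120.
Add back selections omitting two groups (i.e. drawn from a single group): C(4,7) + C(6,7) + C(3,7) = 0.
By inclusion–exclusion: 1716 − 157 + 0 = 1559.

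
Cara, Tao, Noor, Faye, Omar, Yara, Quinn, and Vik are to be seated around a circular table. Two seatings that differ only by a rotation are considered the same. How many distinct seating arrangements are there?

5040

Around a circle, 8 distinct people have 8!/8 = (7)! = 5040 rotationally distinct seatings.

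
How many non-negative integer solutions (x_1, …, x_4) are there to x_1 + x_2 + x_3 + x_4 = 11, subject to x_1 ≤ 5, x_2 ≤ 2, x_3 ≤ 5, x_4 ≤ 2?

Without the upper bounds there are C(14,3) = 364 ways to split 11 among 4 variables.
Subtract solutions that violate a single cap (substitute x_i' = x_i − (cap_i+1)): x_1 ≥ 6 gives C(8,3) = 56; x_2 ≥ 3 gives C(11,3) = 165; x_3 ≥ 6 gives C(8,3) = 56; x_4 ≥ 3 gives C(11,3) = 165. Together 442.
Add back pairs where two caps are both exceeded: 10 + 0 + 10 + 10 + 56 + 10 = 96.
By inclusion–exclusion the count is 364 − 442 + 96 = 18.

18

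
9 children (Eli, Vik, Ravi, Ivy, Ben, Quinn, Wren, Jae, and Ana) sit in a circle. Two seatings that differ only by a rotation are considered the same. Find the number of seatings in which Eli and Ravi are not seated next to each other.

Without the restriction there are (8)! = 40320 seatings.
Those with Eli next to Ravi: fuse the pair into one unit and seat 8 units around a circle — 2·(7)! = 10080.
Subtracting, 40320 − 10080 = 30240.

30240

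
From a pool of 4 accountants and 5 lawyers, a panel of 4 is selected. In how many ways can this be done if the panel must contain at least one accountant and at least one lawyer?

120

Unrestricted: C(9,4) = 126 ways to pick any 4 of the 9.
Selections missing a whole group: no accountants → C(5,4) = 5; no lawyers → C(4,4) = 1.
Both groups omitted at once is impossible, so 126 − 6 = 120.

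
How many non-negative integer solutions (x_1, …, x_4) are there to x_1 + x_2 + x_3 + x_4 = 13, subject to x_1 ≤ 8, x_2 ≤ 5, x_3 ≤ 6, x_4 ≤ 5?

Ignoring the caps, the number of non-negative solutions to x_1+…+x_4 = 13 is C(16,3) = 560.
Subtract solutions that violate a single cap (substitute x_i' = x_i − (cap_i+1)): x_1 ≥ 9 gives C(7,3) = 35; x_2 ≥ 6 gives C(10,3) = 120; x_3 ≥ 7 gives C(9,3) = 84; x_4 ≥ 6 gives C(10,3) = 120. Together 359.
Add back pairs where two caps are both exceeded: 0 + 0 + 0 + 1 + 4 + 1 = 6.
By inclusion–exclusion the count is 560 − 359 + 6 = 207.

207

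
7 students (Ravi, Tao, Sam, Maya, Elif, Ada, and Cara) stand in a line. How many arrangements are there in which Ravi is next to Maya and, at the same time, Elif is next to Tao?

480

Treat {Ravi,Maya} as one block (2 orders) and {Elif,Tao} as another (2 orders).
That leaves 5 units to arrange: 2 × 2 × 5! = 4 × 120 = 480.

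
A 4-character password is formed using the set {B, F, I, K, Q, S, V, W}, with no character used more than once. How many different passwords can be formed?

1680

This is a permutation of 4 out of 8: P(8,4) = 8!/4!.
8 × 7 × 6 × 5 = 1680.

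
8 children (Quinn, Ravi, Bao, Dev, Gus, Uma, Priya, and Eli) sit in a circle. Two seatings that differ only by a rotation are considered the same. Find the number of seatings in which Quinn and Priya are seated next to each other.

1440

Glue Quinn and Priya into a block (2 internal orders). Seating 7 units around a circle gives (6)! arrangements.
So 2 × (6)! = 2 × 720 = 1440.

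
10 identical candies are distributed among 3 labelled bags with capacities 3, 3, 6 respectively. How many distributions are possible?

6

Without the upper bounds there are C(12,2) = 66 ways to split 10 among 3 bags.
Subtract solutions that violate a single cap (substitute x_i' = x_i − (cap_i+1)): x_1 ≥ 4 gives C(8,2) = 28; x_2 ≥ 4 gives C(8,2) = 28; x_3 ≥ 7 gives C(5,2) = 10. Together 66.
Add back pairs where two caps are both exceeded: 6 + 0 + 0 = 6.
By inclusion–exclusion the count is 66 − 66 + 6 = 6.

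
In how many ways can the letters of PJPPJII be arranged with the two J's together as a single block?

Treat the 2 copies of J as a single block. The multiset to arrange is then {JJ, I, I, P, P, P}, 6 items in all.
That gives (6)!/(3!·2!) = 60 arrangements.

60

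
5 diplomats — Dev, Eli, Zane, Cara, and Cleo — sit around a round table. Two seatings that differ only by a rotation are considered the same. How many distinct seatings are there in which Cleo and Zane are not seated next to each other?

12

Without the restriction there are (4)! = 24 seatings.
Seatings with Cleo beside Zane: treat them as a block with 2 internal orders, giving 2 × (3)! = 12.
Subtracting, 24 − 12 = 12.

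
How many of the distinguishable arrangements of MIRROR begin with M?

20

Fix M in the first position and arrange the remaining 5 letters.
Those 5 letters have R appearing 3 times, giving (5)!/(3!) = 20.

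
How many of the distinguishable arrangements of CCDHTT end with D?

30

Fix D in the last position and arrange the remaining 5 letters.
Those 5 letters have C appearing twice and T appearing twice, giving (5)!/(2!·2!) = 30.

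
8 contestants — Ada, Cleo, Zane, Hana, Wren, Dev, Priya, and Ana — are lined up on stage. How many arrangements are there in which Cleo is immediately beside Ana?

Place the 6 others and the Cleo-Ana pair as 7 objects in a line; the pair has 2 internal arrangements.
That gives 2 × 7! = 2 × 5040 = 10080.

10080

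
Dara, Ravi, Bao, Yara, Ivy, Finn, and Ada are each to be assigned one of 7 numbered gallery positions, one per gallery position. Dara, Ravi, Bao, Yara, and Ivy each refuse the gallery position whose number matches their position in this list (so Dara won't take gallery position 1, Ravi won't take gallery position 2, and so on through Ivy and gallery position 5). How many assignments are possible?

Let Aᵢ (for 1 ≤ i ≤ 5) be the placements that put person i in their forbidden gallery position. Any j of these fix j positions, leaving (7−j)! ways to fill the rest, and there are C(5,j) ways to pick which j.
By inclusion–exclusion, the number of valid placements is Σ_{j=0}^{5} (−1)^j C(5,j)·(7−j)!.
Computing: 5040 − 3600 + 1200 − 240 + 30 − 2 = 2428.

2428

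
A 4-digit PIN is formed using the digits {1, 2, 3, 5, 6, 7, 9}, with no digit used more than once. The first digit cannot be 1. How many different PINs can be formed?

The first digit has 7−1 = 6 choices (anything except 1).
The remaining 3 digits are filled from the other 6 symbols without repetition: 6 × 5 × 4 = 120.
Total: 6 × 120 = 720.

720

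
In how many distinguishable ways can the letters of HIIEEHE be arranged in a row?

210

The 7 letters of HIIEEHE have repeats: E appearing 3 times, H appearing twice, and I appearing twice.
Dividing 7! = 5040 by 3!·2!·2! = 24 for the repeated letters gives 210.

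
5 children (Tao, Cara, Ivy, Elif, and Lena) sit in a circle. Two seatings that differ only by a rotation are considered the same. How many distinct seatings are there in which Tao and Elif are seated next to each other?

Glue Tao and Elif into a block (2 internal orders). Seating 4 units around a circle gives (3)! arrangements.
So 2 × (3)! = 2 × 6 = 12.

12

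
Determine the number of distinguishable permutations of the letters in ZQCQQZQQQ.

252

Letter multiplicities in ZQCQQZQQQ: C×1, Q×6, Z×2.
Dividing 9! = 362880 by 6!·2! = 1440 for the repeated letters gives 252.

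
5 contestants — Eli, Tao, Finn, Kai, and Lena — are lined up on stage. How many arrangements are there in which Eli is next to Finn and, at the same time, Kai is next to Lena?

Treat {Eli,Finn} as one block (2 orders) and {Kai,Lena} as another (2 orders).
That leaves 3 units to arrange: 2 × 2 × 3! = 4 × 6 = 24.

24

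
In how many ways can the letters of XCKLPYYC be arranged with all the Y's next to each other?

2520

Treat the 2 copies of Y as a single block. The multiset to arrange is then {YY, C, C, K, L, P, X}, 7 items in all.
That gives (7)!/(2!) = 2520 arrangements.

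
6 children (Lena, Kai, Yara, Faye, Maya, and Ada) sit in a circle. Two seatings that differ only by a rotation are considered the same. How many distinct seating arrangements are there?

120

Around a circle, 6 distinct people have 6!/6 = (5)! = 120 rotationally distinct seatings.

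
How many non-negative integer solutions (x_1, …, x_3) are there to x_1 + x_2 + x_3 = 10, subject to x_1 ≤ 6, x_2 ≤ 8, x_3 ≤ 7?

47

Without the upper bounds there are C(12,2) = 66 ways to split 10 among 3 variables.
Subtract solutions that violate a single cap (substitute x_i' = x_i − (cap_i+1)): x_1 ≥ 7 gives C(5,2) = 10; x_2 ≥ 9 gives C(3,2) = 3; x_3 ≥ 8 gives C(4,2) = 6. Together 19.
No two caps can be exceeded simultaneously, so the pair terms are all 0.
By inclusion–exclusion the count is 66 − 19 + 0 = 47.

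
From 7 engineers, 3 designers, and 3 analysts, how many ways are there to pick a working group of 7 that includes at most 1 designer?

Split by how many designers are chosen (0 through 1).
Sum: C(3,0)·C(10,7) + C(3,1)·C(10,6) = 120 + 630 = 750.

750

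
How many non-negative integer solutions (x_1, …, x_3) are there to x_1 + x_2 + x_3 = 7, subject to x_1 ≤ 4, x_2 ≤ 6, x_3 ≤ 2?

14

Ignoring the caps, the number of non-negative solutions to x_1+…+x_3 = 7 is C(9,2) = 36.
Subtract solutions that violate a single cap (substitute x_i' = x_i − (cap_i+1)): x_1 ≥ 5 gives C(4,2) = 6; x_2 ≥ 7 gives C(2,2) = 1; x_3 ≥ 3 gives C(6,2) = 15. Together 22.
No two caps can be exceeded simultaneously, so the pair terms are all 0.
By inclusion–exclusion the count is 36 − 22 + 0 = 14.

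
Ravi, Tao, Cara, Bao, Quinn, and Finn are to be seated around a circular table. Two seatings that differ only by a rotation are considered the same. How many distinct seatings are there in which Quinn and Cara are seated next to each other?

48

Glue Quinn and Cara into a block (2 internal orders). Seating 5 units around a circle gives (4)! arrangements.
So 2 × (4)! = 2 × 24 = 48.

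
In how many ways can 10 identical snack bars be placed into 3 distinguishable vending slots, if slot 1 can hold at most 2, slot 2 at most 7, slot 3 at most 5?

12

Ignoring the caps, the number of non-negative solutions to x_1+…+x_3 = 10 is C(12,2) = 66.
Subtract solutions that violate a single cap (substitute x_i' = x_i − (cap_i+1)): x_1 ≥ 3 gives C(9,2) = 36; x_2 ≥ 8 gives C(4,2) = 6; x_3 ≥ 6 gives C(6,2) = 15. Together 57.
Add back pairs where two caps are both exceeded: 0 + 3 + 0 = 3.
By inclusion–exclusion the count is 66 − 57 + 3 = 12.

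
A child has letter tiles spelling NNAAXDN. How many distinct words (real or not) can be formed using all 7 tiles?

420

NNAAXDN has 7 letters with A appearing twice and N appearing 3 times.
The number of distinct arrangements is 7!/(3!·2!) = 5040/12 = 420.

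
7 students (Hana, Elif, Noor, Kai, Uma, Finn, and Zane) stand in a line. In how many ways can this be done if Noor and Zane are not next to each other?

There are 7! = 5040 arrangements in all. If Noor and Zane are adjacent, merging them into one block gives 2·(6)! = 1440 arrangements.
Complementary counting: 5040 − 1440 = 3600.

3600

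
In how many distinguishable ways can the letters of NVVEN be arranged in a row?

30

NVVEN has 5 letters with N appearing twice and V appearing twice.
So there are 5! / (2!·2!) = 30 distinguishable arrangements.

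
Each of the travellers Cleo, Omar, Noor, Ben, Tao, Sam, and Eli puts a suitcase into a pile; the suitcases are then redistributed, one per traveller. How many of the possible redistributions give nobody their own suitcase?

1854

Count assignments avoiding every fixed point. For any j of the 7 travellers fixed to their own suitcase, the other 7−j can be arranged in (7−j)! ways.
By inclusion–exclusion this is Σ_{j=0}^{7} (−1)^j C(7,j)·(7−j)!.
Computing: 5040 − 5040 + 2520 − 840 + 210 − 42 + 7 − 1 = 1854.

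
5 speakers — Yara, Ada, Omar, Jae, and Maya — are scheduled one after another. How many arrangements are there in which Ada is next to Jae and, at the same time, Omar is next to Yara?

24

Treat {Ada,Jae} as one block (2 orders) and {Omar,Yara} as another (2 orders).
That leaves 3 units to arrange: 2 × 2 × 3! = 4 × 6 = 24.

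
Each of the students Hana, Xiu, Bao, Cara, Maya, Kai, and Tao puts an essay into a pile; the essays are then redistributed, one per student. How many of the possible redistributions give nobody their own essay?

1854

This is the derangement count D_7: permutations of 7 items with no fixed point.
By inclusion–exclusion this is Σ_{j=0}^{7} (−1)^j C(7,j)·(7−j)!.
Computing: 5040 − 5040 + 2520 − 840 + 210 − 42 + 7 − 1 = 1854.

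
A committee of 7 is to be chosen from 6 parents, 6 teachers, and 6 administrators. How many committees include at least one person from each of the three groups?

With no constraint there are C(18,7) = 31824 possible selections.
Subtract selections that omit an entire group: no parents → C(12,7) = 792; no teachers → C(12,7) = 792; no administrators → C(12,7) = 792.
Add back selections omitting two groups (i.e. drawn from a single group): C(6,7) + C(6,7) + C(6,7) = 0.
By inclusion–exclusion: 31824 − 2376 + 0 = 29448.

29448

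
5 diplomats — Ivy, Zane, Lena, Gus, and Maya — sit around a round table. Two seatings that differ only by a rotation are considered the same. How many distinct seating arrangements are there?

Fix one person's seat to break rotational symmetry; the remaining 4 people can be arranged in (4)! = 24 ways.

24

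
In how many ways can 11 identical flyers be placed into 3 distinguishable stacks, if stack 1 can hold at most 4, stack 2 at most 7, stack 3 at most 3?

10

By stars and bars, unrestricted non-negative solutions to x_1+…+x_3 = 11 number C(11+2,2) = 78.
Subtract solutions that violate a single cap (substitute x_i' = x_i − (cap_i+1)): x_1 ≥ 5 gives C(8,2) = 28; x_2 ≥ 8 gives C(5,2) = 10; x_3 ≥ 4 gives C(9,2) = 36. Together 74.
Add back pairs where two caps are both exceeded: 0 + 6 + 0 = 6.
By inclusion–exclusion the count is 78 − 74 + 6 = 10.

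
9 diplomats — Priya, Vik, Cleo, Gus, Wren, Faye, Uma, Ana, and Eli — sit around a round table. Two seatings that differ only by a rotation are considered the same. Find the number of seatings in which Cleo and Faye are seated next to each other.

10080

Treat {Cleo, Faye} as one unit (2 internal orders) and seat the resulting 8 units around the table: (7)! circular arrangements.
So 2 × (7)! = 2 × 5040 = 10080.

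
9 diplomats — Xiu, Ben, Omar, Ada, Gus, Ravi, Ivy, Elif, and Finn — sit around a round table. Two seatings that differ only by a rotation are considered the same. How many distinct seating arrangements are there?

Fix one person's seat to break rotational symmetry; the remaining 8 people can be arranged in (8)! = 40320 ways.

40320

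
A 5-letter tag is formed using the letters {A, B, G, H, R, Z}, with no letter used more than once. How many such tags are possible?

Choose and order 5 of the 6 symbols: the first letter has 6 options, the next 5, and so on down to 2.
That product is 6 × 5 × 4 × 3 × 2 = 720.

720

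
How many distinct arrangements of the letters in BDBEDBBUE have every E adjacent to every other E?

Treat the 2 copies of E as a single block. The multiset to arrange is then {EE, B, B, B, B, D, D, U}, 8 items in all.
That gives (8)!/(4!·2!) = 840 arrangements.

840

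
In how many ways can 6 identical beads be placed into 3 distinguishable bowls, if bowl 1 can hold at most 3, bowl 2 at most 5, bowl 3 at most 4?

18

By stars and bars, unrestricted non-negative solutions to x_1+…+x_3 = 6 number C(6+2,2) = 28.
Subtract solutions that violate a single cap (substitute x_i' = x_i − (cap_i+1)): x_1 ≥ 4 gives C(4,2) = 6; x_2 ≥ 6 gives C(2,2) = 1; x_3 ≥ 5 gives C(3,2) = 3. Together 10.
No two caps can be exceeded simultaneously, so the pair terms are all 0.
By inclusion–exclusion the count is 28 − 10 + 0 = 18.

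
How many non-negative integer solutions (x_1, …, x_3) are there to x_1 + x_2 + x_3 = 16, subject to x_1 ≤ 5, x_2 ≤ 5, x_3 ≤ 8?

6

By stars and bars, unrestricted non-negative solutions to x_1+…+x_3 = 16 number C(16+2,2) = 153.
Subtract solutions that violate a single cap (substitute x_i' = x_i − (cap_i+1)): x_1 ≥ 6 gives C(12,2) = 66; x_2 ≥ 6 gives C(12,2) = 66; x_3 ≥ 9 gives C(9,2) = 36. Together 168.
Add back pairs where two caps are both exceeded: 15 + 3 + 3 = 21.
By inclusion–exclusion the count is 153 − 168 + 21 = 6.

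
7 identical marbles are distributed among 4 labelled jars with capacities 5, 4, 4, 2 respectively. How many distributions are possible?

Ignoring the caps, the number of non-negative solutions to x_1+…+x_4 = 7 is C(10,3) = 120.
Subtract solutions that violate a single cap (substitute x_i' = x_i − (cap_i+1)): x_1 ≥ 6 gives C(4,3) = 4; x_2 ≥ 5 gives C(5,3) = 10; x_3 ≥ 5 gives C(5,3) = 10; x_4 ≥ 3 gives C(7,3) = 35. Together 59.
No two caps can be exceeded simultaneously, so the pair terms are all 0.
By inclusion–exclusion the count is 120 − 59 + 0 = 61.

61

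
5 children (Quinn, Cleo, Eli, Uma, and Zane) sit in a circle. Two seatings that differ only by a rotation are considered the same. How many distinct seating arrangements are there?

24

Fix one person's seat to break rotational symmetry; the remaining 4 people can be arranged in (4)! = 24 ways.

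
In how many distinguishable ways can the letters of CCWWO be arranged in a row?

The 5 letters of CCWWO have repeats: C appearing twice and W appearing twice.
The number of distinct arrangements is 5!/(2!·2!) = 120/4 = 30.

30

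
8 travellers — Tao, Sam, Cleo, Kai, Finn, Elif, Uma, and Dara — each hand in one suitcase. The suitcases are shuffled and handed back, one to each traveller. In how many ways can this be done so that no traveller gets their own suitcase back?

Let Aᵢ be the assignments in which traveller i gets their own suitcase. We want the size of the complement of A₁∪…∪A_8.
By inclusion–exclusion this is Σ_{j=0}^{8} (−1)^j C(8,j)·(8−j)!.
Computing: 40320 − 40320 + 20160 − 6720 + 1680 − 336 + 56 − 8 + 1 = 14833.

14833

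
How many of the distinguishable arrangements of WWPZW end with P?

4

Fix P in the last position and arrange the remaining 4 letters.
Those 4 letters have W appearing 3 times, giving (4)!/(3!) = 4.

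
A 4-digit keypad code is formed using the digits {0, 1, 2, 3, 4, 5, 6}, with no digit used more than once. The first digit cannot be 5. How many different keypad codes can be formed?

720

The first digit has 7−1 = 6 choices (anything except 5).
The remaining 3 digits are filled from the other 6 symbols without repetition: 6 × 5 × 4 = 120.
Total: 6 × 120 = 720.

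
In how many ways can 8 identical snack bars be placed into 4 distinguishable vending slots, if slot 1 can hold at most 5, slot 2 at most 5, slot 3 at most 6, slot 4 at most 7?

140

Ignoring the caps, the number of non-negative solutions to x_1+…+x_4 = 8 is C(11,3) = 165.
Subtract solutions that violate a single cap (substitute x_i' = x_i − (cap_i+1)): x_1 ≥ 6 gives C(5,3) = 10; x_2 ≥ 6 gives C(5,3) = 10; x_3 ≥ 7 gives C(4,3) = 4; x_4 ≥ 8 gives C(3,3) = 1. Together 25.
No two caps can be exceeded simultaneously, so the pair terms are all 0.
By inclusion–exclusion the count is 165 − 25 + 0 = 140.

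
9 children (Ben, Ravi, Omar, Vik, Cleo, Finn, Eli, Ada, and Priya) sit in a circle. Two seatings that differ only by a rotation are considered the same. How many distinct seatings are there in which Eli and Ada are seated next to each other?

Treat {Eli, Ada} as one unit (2 internal orders) and seat the resulting 8 units around the table: (7)! circular arrangements.
So 2 × (7)! = 2 × 5040 = 10080.

10080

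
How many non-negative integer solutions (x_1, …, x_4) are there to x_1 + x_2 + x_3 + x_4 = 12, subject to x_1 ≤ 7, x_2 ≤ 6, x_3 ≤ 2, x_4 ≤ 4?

Without the upper bounds there are C(15,3) = 455 ways to split 12 among 4 variables.
Subtract solutions that violate a single cap (substitute x_i' = x_i − (cap_i+1)): x_1 ≥ 8 gives C(7,3) = 35; x_2 ≥ 7 gives C(8,3) = 56; x_3 ≥ 3 gives C(12,3) = 220; x_4 ≥ 5 gives C(10,3) = 120. Together 431.
Add back pairs where two caps are both exceeded: 0 + 4 + 0 + 10 + 1 + 35 = 50.
By inclusion–exclusion the count is 455 − 431 + 50 = 74.

74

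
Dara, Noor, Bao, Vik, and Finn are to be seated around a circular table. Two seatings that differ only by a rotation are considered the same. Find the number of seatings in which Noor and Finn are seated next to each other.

12

Treat {Noor, Finn} as one unit (2 internal orders) and seat the resulting 4 units around the table: (3)! circular arrangements.
So 2 × (3)! = 2 × 6 = 12.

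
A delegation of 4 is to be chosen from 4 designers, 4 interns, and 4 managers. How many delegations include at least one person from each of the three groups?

Unrestricted: C(12,4) = 495 ways to pick any 4 of the 12.
Subtract selections that omit an entire group: no designers → C(8,4) = 70; no interns → C(8,4) = 70; no managers → C(8,4) = 70.
Add back selections omitting two groups (i.e. drawn from a single group): C(4,4) + C(4,4) + C(4,4) = 3.
By inclusion–exclusion: 495 − 210 + 3 = 288.

288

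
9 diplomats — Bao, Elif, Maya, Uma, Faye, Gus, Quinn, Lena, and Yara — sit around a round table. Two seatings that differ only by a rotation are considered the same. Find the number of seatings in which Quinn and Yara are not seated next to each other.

Without the restriction there are (8)! = 40320 seatings.
Those with Quinn next to Yara: fuse the pair into one unit and seat 8 units around a circle — 2·(7)! = 10080.
Subtracting, 40320 − 10080 = 30240.

30240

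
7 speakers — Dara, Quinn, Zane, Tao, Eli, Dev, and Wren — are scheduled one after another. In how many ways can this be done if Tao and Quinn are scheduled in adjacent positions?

1440

Treat {Tao, Quinn} as a single unit. There are 6 units to order, and the pair itself can be ordered 2 ways.
That gives 2 × 6! = 2 × 720 = 1440.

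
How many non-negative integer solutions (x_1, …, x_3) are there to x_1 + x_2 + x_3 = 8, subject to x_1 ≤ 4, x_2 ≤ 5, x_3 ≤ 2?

By stars and bars, unrestricted non-negative solutions to x_1+…+x_3 = 8 number C(8+2,2) = 45.
Subtract solutions that violate a single cap (substitute x_i' = x_i − (cap_i+1)): x_1 ≥ 5 gives C(5,2) = 10; x_2 ≥ 6 gives C(4,2) = 6; x_3 ≥ 3 gives C(7,2) = 21. Together 37.
Add back pairs where two caps are both exceeded: 0 + 1 + 0 = 1.
By inclusion–exclusion the count is 45 − 37 + 1 = 9.

9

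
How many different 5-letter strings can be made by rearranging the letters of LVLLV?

10

The 5 letters of LVLLV have repeats: L appearing 3 times and V appearing twice.
So there are 5! / (3!·2!) = 10 distinguishable arrangements.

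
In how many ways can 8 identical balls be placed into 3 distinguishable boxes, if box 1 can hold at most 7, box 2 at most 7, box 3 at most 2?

22

Without the upper bounds there are C(10,2) = 45 ways to split 8 among 3 boxes.
Subtract solutions that violate a single cap (substitute x_i' = x_i − (cap_i+1)): x_1 ≥ 8 gives C(2,2) = 1; x_2 ≥ 8 gives C(2,2) = 1; x_3 ≥ 3 gives C(7,2) = 21. Together 23.
No two caps can be exceeded simultaneously, so the pair terms are all 0.
By inclusion–exclusion the count is 45 − 23 + 0 = 22.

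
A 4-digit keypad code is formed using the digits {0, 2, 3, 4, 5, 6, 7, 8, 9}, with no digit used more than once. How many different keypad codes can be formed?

This is a permutation of 4 out of 9: P(9,4) = 9!/5!.
That product is 9 × 8 × 7 × 6 = 3024.

3024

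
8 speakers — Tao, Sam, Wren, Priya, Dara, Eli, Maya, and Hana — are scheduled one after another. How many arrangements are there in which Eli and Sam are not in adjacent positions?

There are 8! = 40320 arrangements in all. If Eli and Sam are adjacent, merging them into one block gives 2·(7)! = 10080 arrangements.
Complementary counting: 40320 − 10080 = 30240.

30240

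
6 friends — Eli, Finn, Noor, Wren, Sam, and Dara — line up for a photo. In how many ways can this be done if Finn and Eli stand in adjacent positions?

Treat {Finn, Eli} as a single unit. There are 5 units to order, and the pair itself can be ordered 2 ways.
That gives 2 × 5! = 2 × 120 = 240.

240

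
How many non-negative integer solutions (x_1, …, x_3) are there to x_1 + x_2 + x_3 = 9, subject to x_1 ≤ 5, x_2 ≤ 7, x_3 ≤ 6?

36

Without the upper bounds there are C(11,2) = 55 ways to split 9 among 3 variables.
Subtract solutions that violate a single cap (substitute x_i' = x_i − (cap_i+1)): x_1 ≥ 6 gives C(5,2) = 10; x_2 ≥ 8 gives C(3,2) = 3; x_3 ≥ 7 gives C(4,2) = 6. Together 19.
No two caps can be exceeded simultaneously, so the pair terms are all 0.
By inclusion–exclusion the count is 55 − 19 + 0 = 36.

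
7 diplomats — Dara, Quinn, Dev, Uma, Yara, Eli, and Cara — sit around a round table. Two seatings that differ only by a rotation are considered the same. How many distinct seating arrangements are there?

720

Seat Dara anywhere (absorbing the rotational symmetry), then permute the other 6: (6)! = 720.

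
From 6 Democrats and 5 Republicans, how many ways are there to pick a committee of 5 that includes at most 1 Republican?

Split by how many Republicans are chosen (0 through 1).
Sum: C(5,0)·C(6,5) + C(5,1)·C(6,4) = 6 + 75 = 81.

81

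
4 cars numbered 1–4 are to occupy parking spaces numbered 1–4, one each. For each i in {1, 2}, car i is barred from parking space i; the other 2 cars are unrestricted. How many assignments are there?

14

Let Aᵢ (for i ∈ {1, 2}) be the placements that put car i in its forbidden parking space. Any j of these fix j positions, leaving (4−j)! ways to fill the rest, and there are C(2,j) ways to pick which j.
By inclusion–exclusion, the number of valid placements is Σ_{j=0}^{2} (−1)^j C(2,j)·(4−j)!.
Computing: 24 − 12 + 2 = 14.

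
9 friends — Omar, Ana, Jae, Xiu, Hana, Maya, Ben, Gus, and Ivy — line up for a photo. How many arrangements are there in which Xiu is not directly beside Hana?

Of the 9! = 362880 arrangements, those with Xiu and Hana adjacent number 2 × 8! = 80640 (treat the pair as a block with 2 internal orders).
So 362880 − 80640 = 282240 arrangements keep them apart.

282240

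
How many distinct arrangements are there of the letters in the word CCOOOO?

The 6 letters of CCOOOO have repeats: C appearing twice and O appearing 4 times.
So there are 6! / (4!·2!) = 15 distinguishable arrangements.

15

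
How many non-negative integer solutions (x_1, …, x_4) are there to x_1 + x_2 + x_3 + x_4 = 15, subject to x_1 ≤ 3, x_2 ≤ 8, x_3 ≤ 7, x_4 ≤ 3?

Ignoring the caps, the number of non-negative solutions to x_1+…+x_4 = 15 is C(18,3) = 816.
Subtract solutions that violate a single cap (substitute x_i' = x_i − (cap_i+1)): x_1 ≥ 4 gives C(14,3) = 364; x_2 ≥ 9 gives C(9,3) = 84; x_3 ≥ 8 gives C(10,3) = 120; x_4 ≥ 4 gives C(14,3) = 364. Together 932.
Add back pairs where two caps are both exceeded: 10 + 20 + 120 + 0 + 10 + 20 = 180.
By inclusion–exclusion the count is 816 − 932 + 180 = 64.

64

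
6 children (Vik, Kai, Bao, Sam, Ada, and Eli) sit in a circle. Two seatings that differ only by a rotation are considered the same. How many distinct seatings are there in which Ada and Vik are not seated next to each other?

All circular seatings of 6 people number (5)! = 120.
Those with Ada next to Vik: fuse the pair into one unit and seat 5 units around a circle — 2·(4)! = 48.
Subtracting, 120 − 48 = 72.

72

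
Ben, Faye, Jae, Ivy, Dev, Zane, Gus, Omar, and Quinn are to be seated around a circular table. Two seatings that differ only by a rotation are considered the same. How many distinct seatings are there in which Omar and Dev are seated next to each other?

Glue Omar and Dev into a block (2 internal orders). Seating 8 units around a circle gives (7)! arrangements.
So 2 × (7)! = 2 × 5040 = 10080.

10080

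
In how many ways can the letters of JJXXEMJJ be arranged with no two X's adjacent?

630

Total arrangements of JJXXEMJJ: 8!/(4!·2!) = 840.
If the two X's are adjacent, glue them into one block, leaving 7 items to arrange: (7)!/(4!) = 210 ways.
Hence 840 − 210 = 630.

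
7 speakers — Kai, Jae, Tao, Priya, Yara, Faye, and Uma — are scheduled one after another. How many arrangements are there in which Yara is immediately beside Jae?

Glue Yara and Jae into one block (2 internal orders), leaving 6 units to arrange in a row.
So the count is 2·(6)! = 1440.

1440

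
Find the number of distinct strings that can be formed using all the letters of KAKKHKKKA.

252

KAKKHKKKA has 9 letters with A appearing twice and K appearing 6 times.
The number of distinct arrangements is 9!/(6!·2!) = 362880/1440 = 252.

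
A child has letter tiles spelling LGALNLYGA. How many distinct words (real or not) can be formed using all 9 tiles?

LGALNLYGA has 9 letters with A appearing twice, G appearing twice, and L appearing 3 times.
The number of distinct arrangements is 9!/(3!·2!·2!) = 362880/24 = 15120.

15120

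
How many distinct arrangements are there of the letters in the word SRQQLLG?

1260

The 7 letters of SRQQLLG have repeats: L appearing twice and Q appearing twice.
The number of distinct arrangements is 7!/(2!·2!) = 5040/4 = 1260.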